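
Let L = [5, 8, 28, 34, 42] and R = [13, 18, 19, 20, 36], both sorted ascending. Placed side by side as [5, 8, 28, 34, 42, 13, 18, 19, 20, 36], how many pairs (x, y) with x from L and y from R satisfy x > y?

Take each right-half value and tally the left-half values above it:
r = 13: 28, 34, 42 → 3
r = 18: 28, 34, 42 → 3
r = 19: 28, 34, 42 → 3
r = 20: 28, 34, 42 → 3
r = 36: 42 → 1
Cross-inversions: 3 + 3 + 3 + 3 + 1 = 13

13 split inversions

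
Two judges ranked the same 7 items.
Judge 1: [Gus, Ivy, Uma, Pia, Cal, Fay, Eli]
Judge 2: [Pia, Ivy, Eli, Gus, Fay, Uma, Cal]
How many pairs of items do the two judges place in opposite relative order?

Assign each item its position (1..7) in the first ordering, then rewrite the second ordering as that position sequence:
positions: Gus→1, Ivy→2, Uma→3, Pia→4, Cal→5, Fay→6, Eli→7
second ordering as positions: [4, 2, 7, 1, 6, 3, 5]
Discordant pairs = inversions in this position sequence.
4: 2, 1, 3 → 3
2: 1 → 1
7: 1, 6, 3, 5 → 4
1: 0
6: 3, 5 → 2
3: 0
5: 0
Total: 3 + 1 + 4 + 0 + 2 + 0 + 0 = 10

10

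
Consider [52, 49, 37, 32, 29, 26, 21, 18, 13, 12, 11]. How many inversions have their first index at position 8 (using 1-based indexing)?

The element at index 8 is 18.
Elements after it: 13, 12, 11
Those smaller than 18: 13, 12, 11

3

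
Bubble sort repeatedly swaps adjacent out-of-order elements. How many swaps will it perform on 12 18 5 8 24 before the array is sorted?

Each adjacent swap fixes exactly one inversion, so the minimum swap count equals the number of inversions.
Count inversions — for each element, later elements that are smaller:
12: 5, 8 → 2
18: 5, 8 → 2
5: none → 0
8: none → 0
24: none → 0
Total inversions: 2 + 2 + 0 + 0 + 0 = 4

There are 4 swaps.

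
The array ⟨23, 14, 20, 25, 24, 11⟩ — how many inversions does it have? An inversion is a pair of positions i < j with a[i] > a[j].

Inversion pairs (indices are 1-based):
(1,2): 23 > 14
(1,3): 23 > 20
(1,6): 23 > 11
(2,6): 14 > 11
(3,6): 20 > 11
(4,5): 25 > 24
(4,6): 25 > 11
(5,6): 24 > 11
That's 8 pairs.

Inversions: 8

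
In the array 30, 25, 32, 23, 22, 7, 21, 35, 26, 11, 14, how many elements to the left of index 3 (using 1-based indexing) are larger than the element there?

The element at index 3 is 32.
Elements before it: 30, 25
None of them are larger than 32.

0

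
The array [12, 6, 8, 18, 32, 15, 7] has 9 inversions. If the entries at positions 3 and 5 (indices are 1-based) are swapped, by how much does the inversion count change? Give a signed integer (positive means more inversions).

Positions 3 and 5 hold 8 and 32; after swapping, the array is [12, 6, 32, 18, 8, 15, 7].
For each element, count later entries that are smaller:
12: 3
6: 0
32: 4
18: 3
8: 1
15: 1
7: 0
Sum: 3 + 0 + 4 + 3 + 1 + 1 + 0 = 12
Change: 12 − 9 = +3

+3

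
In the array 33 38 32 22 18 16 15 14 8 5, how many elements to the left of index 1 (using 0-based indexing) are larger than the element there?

0 such elements

The element at index 1 is 38.
Elements before it: 33
None of them are larger than 38.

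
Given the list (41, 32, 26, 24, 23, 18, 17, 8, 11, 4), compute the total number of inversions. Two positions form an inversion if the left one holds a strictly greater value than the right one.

For each element, count later entries that are smaller:
41: 9
32: 8
26: 7
24: 6
23: 5
18: 4
17: 3
8: 1
11: 1
4: 0
Sum: 9 + 8 + 7 + 6 + 5 + 4 + 3 + 1 + 1 + 0 = 44

There are 44 inversions.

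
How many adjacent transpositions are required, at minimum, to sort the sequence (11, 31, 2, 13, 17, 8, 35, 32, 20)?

12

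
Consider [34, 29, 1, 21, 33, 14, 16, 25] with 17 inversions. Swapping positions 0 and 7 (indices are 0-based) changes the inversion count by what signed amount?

Positions 0 and 7 hold 34 and 25; after swapping, the array is [25, 29, 1, 21, 33, 14, 16, 34].
Sweep left to right; for each value list the smaller values that follow it:
25: 4
29: 4
1: 0
21: 2
33: 2
14: 0
16: 0
34: 0
Sum: 4 + 4 + 0 + 2 + 2 + 0 + 0 + 0 = 12
Change: 12 − 17 = -5

-5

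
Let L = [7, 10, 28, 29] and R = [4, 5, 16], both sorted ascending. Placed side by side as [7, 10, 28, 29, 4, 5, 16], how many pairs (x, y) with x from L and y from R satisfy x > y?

10 split inversions

Take each right-half value and tally the left-half values above it:
r = 4: 7, 10, 28, 29 → 4
r = 5: 7, 10, 28, 29 → 4
r = 16: 28, 29 → 2
Cross-inversions: 4 + 4 + 2 = 10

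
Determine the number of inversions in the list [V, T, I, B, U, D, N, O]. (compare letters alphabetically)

For each element, count later entries that are smaller:
V: 7
T: 5
I: 2
B: 0
U: 3
D: 0
N: 0
O: 0
Sum: 7 + 5 + 2 + 0 + 3 + 0 + 0 + 0 = 17

Inversions: 17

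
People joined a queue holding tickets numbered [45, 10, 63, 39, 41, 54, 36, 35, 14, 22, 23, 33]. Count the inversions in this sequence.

45 inversions

Sweep left to right; for each value list the smaller values that follow it:
45 → 10, 39, 41, 36, 35, 14, 22, 23, 33 → 9
10 → none → 0
63 → 39, 41, 54, 36, 35, 14, 22, 23, 33 → 9
39 → 36, 35, 14, 22, 23, 33 → 6
41 → 36, 35, 14, 22, 23, 33 → 6
54 → 36, 35, 14, 22, 23, 33 → 6
36 → 35, 14, 22, 23, 33 → 5
35 → 14, 22, 23, 33 → 4
14 → none → 0
22 → none → 0
23 → none → 0
33 → none → 0
Sum: 9 + 0 + 9 + 6 + 6 + 6 + 5 + 4 + 0 + 0 + 0 + 0 = 45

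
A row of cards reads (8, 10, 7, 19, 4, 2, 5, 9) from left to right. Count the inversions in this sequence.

17

For each element, count later entries that are smaller:
8 → 7, 4, 2, 5 → 4
10 → 7, 4, 2, 5, 9 → 5
7 → 4, 2, 5 → 3
19 → 4, 2, 5, 9 → 4
4 → 2 → 1
2 → none → 0
5 → none → 0
9 → none → 0
Sum: 4 + 5 + 3 + 4 + 1 + 0 + 0 + 0 = 17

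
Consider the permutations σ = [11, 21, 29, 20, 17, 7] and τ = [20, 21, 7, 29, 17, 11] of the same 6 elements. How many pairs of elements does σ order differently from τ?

Assign each item its position (1..6) in the first ordering, then rewrite the second ordering as that position sequence:
positions: 11→1, 21→2, 29→3, 20→4, 17→5, 7→6
second ordering as positions: [4, 2, 6, 3, 5, 1]
Discordant pairs = inversions in this position sequence.
4: 2, 3, 1 → 3
2: 1 → 1
6: 3, 5, 1 → 3
3: 1 → 1
5: 1 → 1
1: 0
Total: 3 + 1 + 3 + 1 + 1 + 0 = 9

9 discordant pairs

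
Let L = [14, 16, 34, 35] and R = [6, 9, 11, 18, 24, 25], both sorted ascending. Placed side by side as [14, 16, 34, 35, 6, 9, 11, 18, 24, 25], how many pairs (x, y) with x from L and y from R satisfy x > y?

18 cross-inversions

For each element r of the right run, count left-run elements greater than r:
r = 6: 14, 16, 34, 35 → 4
r = 9: 14, 16, 34, 35 → 4
r = 11: 14, 16, 34, 35 → 4
r = 18: 34, 35 → 2
r = 24: 34, 35 → 2
r = 25: 34, 35 → 2
Cross-inversions: 4 + 4 + 4 + 2 + 2 + 2 = 18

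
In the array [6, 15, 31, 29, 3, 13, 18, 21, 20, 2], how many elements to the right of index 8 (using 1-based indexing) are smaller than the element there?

2

The element at index 8 is 21.
Elements after it: 20, 2
Those smaller than 21: 20, 2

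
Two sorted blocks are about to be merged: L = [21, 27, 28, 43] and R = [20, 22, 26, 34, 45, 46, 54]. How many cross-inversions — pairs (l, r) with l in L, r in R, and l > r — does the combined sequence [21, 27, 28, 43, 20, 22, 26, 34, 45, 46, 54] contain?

11 cross-inversions

Take each right-half value and tally the left-half values above it:
r = 20: 21, 27, 28, 43 → 4
r = 22: 27, 28, 43 → 3
r = 26: 27, 28, 43 → 3
r = 34: 43 → 1
r = 45: none → 0
r = 46: none → 0
r = 54: none → 0
Cross-inversions: 4 + 3 + 3 + 1 + 0 + 0 + 0 = 11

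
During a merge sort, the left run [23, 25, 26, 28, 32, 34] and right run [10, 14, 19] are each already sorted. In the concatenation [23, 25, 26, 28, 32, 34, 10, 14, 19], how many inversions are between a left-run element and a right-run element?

Take each right-half value and tally the left-half values above it:
r = 10: 23, 25, 26, 28, 32, 34 → 6
r = 14: 23, 25, 26, 28, 32, 34 → 6
r = 19: 23, 25, 26, 28, 32, 34 → 6
Cross-inversions: 6 + 6 + 6 = 18

18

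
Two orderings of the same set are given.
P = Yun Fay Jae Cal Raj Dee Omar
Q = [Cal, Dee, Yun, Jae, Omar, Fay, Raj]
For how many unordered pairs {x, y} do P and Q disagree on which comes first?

10 disagreeing pairs

Assign each item its position (1..7) in the first ordering, then rewrite the second ordering as that position sequence:
positions: Yun→1, Fay→2, Jae→3, Cal→4, Raj→5, Dee→6, Omar→7
second ordering as positions: [4, 6, 1, 3, 7, 2, 5]
Discordant pairs = inversions in this position sequence.
4: 1, 3, 2 → 3
6: 1, 3, 2, 5 → 4
1: 0
3: 2 → 1
7: 2, 5 → 2
2: 0
5: 0
Total: 3 + 4 + 0 + 1 + 2 + 0 + 0 = 10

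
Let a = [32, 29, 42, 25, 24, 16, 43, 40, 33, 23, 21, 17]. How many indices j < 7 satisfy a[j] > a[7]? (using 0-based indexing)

2 such elements

The element at index 7 is 40.
Elements before it: 32, 29, 42, 25, 24, 16, 43
Those larger than 40: 42, 43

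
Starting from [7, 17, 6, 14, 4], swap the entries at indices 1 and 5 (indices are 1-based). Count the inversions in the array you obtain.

4

Positions 1 and 5 hold 7 and 4; after swapping, the array is [4, 17, 6, 14, 7].
For each element, count later entries that are smaller:
4 → none → 0
17 → 6, 14, 7 → 3
6 → none → 0
14 → 7 → 1
7 → none → 0
Sum: 0 + 3 + 0 + 1 + 0 = 4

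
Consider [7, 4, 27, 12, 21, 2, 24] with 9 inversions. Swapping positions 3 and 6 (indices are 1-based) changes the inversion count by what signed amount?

Positions 3 and 6 hold 27 and 2; after swapping, the array is [7, 4, 2, 12, 21, 27, 24].
Sweep left to right; for each value list the smaller values that follow it:
7: 2
4: 1
2: 0
12: 0
21: 0
27: 1
24: 0
Sum: 2 + 1 + 0 + 0 + 0 + 1 + 0 = 4
Change: 4 − 9 = -5

-5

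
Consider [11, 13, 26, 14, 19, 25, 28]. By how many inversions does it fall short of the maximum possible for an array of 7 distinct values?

18 inversions short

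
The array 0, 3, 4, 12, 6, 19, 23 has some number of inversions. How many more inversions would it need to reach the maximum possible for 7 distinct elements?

20 inversions short

Maximum inversions for 7 distinct elements is C(7, 2) = 7·6/2 = 21.
Current inversions — for each element, count later smaller elements:
0: 0
3: 0
4: 0
12: 1
6: 0
19: 0
23: 0
Current total: 0 + 0 + 0 + 1 + 0 + 0 + 0 = 1
Shortfall: 21 − 1 = 20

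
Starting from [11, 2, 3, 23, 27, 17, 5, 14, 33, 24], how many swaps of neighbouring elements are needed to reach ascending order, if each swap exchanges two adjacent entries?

13

The minimum number of adjacent swaps to sort an array equals its inversion count, since every such swap removes exactly one inversion.
Count inversions — for each element, later elements that are smaller:
11: 2, 3, 5 → 3
2: none → 0
3: none → 0
23: 17, 5, 14 → 3
27: 17, 5, 14, 24 → 4
17: 5, 14 → 2
5: none → 0
14: none → 0
33: 24 → 1
24: none → 0
Total inversions: 3 + 0 + 0 + 3 + 4 + 2 + 0 + 0 + 1 + 0 = 13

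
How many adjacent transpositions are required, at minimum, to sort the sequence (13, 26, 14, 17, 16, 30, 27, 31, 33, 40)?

Minimum adjacent swaps = number of inversions (each swap of adjacent out-of-order elements removes one inversion and no swap can remove more).
Count inversions — for each element, later elements that are smaller:
13: none → 0
26: 14, 17, 16 → 3
14: none → 0
17: 16 → 1
16: none → 0
30: 27 → 1
27: none → 0
31: none → 0
33: none → 0
40: none → 0
Total inversions: 0 + 3 + 0 + 1 + 0 + 1 + 0 + 0 + 0 + 0 = 5

5 swaps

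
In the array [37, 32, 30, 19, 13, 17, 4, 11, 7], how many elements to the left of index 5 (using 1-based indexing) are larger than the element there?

4

The element at index 5 is 13.
Elements before it: 37, 32, 30, 19
Those larger than 13: 37, 32, 30, 19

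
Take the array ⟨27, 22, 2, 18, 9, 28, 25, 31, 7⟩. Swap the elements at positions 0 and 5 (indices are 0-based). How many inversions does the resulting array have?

18 inversions

Positions 0 and 5 hold 27 and 28; after swapping, the array is [28, 22, 2, 18, 9, 27, 25, 31, 7].
Element-by-element contributions:
28 → 22, 2, 18, 9, 27, 25, 7 → 7
22 → 2, 18, 9, 7 → 4
2 → none → 0
18 → 9, 7 → 2
9 → 7 → 1
27 → 25, 7 → 2
25 → 7 → 1
31 → 7 → 1
7 → none → 0
Sum: 7 + 4 + 0 + 2 + 1 + 2 + 1 + 1 + 0 = 18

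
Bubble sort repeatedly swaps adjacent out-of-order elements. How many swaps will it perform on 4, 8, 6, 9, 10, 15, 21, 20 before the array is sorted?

Minimum adjacent swaps = number of inversions (each swap of adjacent out-of-order elements removes one inversion and no swap can remove more).
Count inversions — for each element, later elements that are smaller:
4: none → 0
8: 6 → 1
6: none → 0
9: none → 0
10: none → 0
15: none → 0
21: 20 → 1
20: none → 0
Total inversions: 0 + 1 + 0 + 0 + 0 + 0 + 1 + 0 = 2

2 swaps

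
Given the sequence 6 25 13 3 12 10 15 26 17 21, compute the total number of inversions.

There are 14 inversions.

For each element, count later entries that are smaller:
6: 1
25: 7
13: 3
3: 0
12: 1
10: 0
15: 0
26: 2
17: 0
21: 0
Sum: 1 + 7 + 3 + 0 + 1 + 0 + 0 + 2 + 0 + 0 = 14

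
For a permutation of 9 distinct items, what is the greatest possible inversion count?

A reversed (strictly descending) arrangement makes every pair an inversion, giving C(9, 2) inversions.
C(9, 2) = 9·8/2 = 36

36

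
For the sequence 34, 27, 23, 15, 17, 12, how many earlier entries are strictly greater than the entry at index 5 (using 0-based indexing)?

5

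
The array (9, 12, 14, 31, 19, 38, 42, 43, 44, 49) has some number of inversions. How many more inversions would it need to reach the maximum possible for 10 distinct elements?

44 inversions short

Maximum inversions for 10 distinct elements is C(10, 2) = 10·9/2 = 45.
Current inversions — for each element, count later smaller elements:
9: 0
12: 0
14: 0
31: 1
19: 0
38: 0
42: 0
43: 0
44: 0
49: 0
Current total: 0 + 0 + 0 + 1 + 0 + 0 + 0 + 0 + 0 + 0 = 1
Shortfall: 45 − 1 = 44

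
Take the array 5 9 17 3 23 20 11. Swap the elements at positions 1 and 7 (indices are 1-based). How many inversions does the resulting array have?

Positions 1 and 7 hold 5 and 11; after swapping, the array is [11, 9, 17, 3, 23, 20, 5].
Sweep left to right; for each value list the smaller values that follow it:
11: 3
9: 2
17: 2
3: 0
23: 2
20: 1
5: 0
Sum: 3 + 2 + 2 + 0 + 2 + 1 + 0 = 10

10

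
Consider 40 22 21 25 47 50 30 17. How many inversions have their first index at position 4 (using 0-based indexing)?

The element at index 4 is 47.
Elements after it: 50, 30, 17
Those smaller than 47: 30, 17

2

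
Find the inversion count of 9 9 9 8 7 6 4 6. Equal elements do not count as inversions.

23 inversions

Element-by-element contributions:
9: 5
9: 5
9: 5
8: 4
7: 3
6: 1
4: 0
6: 0
Sum: 5 + 5 + 5 + 4 + 3 + 1 + 0 + 0 = 23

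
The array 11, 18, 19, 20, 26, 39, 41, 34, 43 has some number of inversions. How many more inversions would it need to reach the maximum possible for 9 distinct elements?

34

Maximum inversions for 9 distinct elements is C(9, 2) = 9·8/2 = 36.
Current inversions — for each element, count later smaller elements:
11: 0
18: 0
19: 0
20: 0
26: 0
39: 1
41: 1
34: 0
43: 0
Current total: 0 + 0 + 0 + 0 + 0 + 1 + 1 + 0 + 0 = 2
Shortfall: 36 − 2 = 34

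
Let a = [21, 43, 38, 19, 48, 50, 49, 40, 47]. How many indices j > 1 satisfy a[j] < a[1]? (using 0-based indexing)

3 such elements

The element at index 1 is 43.
Elements after it: 38, 19, 48, 50, 49, 40, 47
Those smaller than 43: 38, 19, 40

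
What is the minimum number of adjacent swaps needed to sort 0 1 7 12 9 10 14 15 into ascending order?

2 adjacent swaps

The minimum number of adjacent swaps to sort an array equals its inversion count, since every such swap removes exactly one inversion.
Count inversions — for each element, later elements that are smaller:
0: none → 0
1: none → 0
7: none → 0
12: 9, 10 → 2
9: none → 0
10: none → 0
14: none → 0
15: none → 0
Total inversions: 0 + 0 + 0 + 2 + 0 + 0 + 0 + 0 = 2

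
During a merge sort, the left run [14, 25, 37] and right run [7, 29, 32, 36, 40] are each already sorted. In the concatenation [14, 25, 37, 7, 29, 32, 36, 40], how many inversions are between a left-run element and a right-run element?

Count, for every r in R, how many entries of L exceed r:
r = 7: 14, 25, 37 → 3
r = 29: 37 → 1
r = 32: 37 → 1
r = 36: 37 → 1
r = 40: none → 0
Cross-inversions: 3 + 1 + 1 + 1 + 0 = 6

6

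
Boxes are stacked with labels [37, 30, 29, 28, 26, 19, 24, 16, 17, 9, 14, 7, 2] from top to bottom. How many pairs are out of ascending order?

For each element, count later entries that are smaller:
37 → 30, 29, 28, 26, 19, 24, 16, 17, 9, 14, 7, 2 → 12
30 → 29, 28, 26, 19, 24, 16, 17, 9, 14, 7, 2 → 11
29 → 28, 26, 19, 24, 16, 17, 9, 14, 7, 2 → 10
28 → 26, 19, 24, 16, 17, 9, 14, 7, 2 → 9
26 → 19, 24, 16, 17, 9, 14, 7, 2 → 8
19 → 16, 17, 9, 14, 7, 2 → 6
24 → 16, 17, 9, 14, 7, 2 → 6
16 → 9, 14, 7, 2 → 4
17 → 9, 14, 7, 2 → 4
9 → 7, 2 → 2
14 → 7, 2 → 2
7 → 2 → 1
2 → none → 0
Sum: 12 + 11 + 10 + 9 + 8 + 6 + 6 + 4 + 4 + 2 + 2 + 1 + 0 = 75

75 out-of-order pairs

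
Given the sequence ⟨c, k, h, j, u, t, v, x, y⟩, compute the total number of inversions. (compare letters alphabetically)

For each element, count later entries that are smaller:
c → none → 0
k → h, j → 2
h → none → 0
j → none → 0
u → t → 1
t → none → 0
v → none → 0
x → none → 0
y → none → 0
Sum: 0 + 2 + 0 + 0 + 1 + 0 + 0 + 0 + 0 = 3

3 out-of-order pairs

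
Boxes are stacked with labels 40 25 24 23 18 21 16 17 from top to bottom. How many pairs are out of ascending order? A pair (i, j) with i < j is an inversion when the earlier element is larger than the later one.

Element-by-element contributions:
40 → 25, 24, 23, 18, 21, 16, 17 → 7
25 → 24, 23, 18, 21, 16, 17 → 6
24 → 23, 18, 21, 16, 17 → 5
23 → 18, 21, 16, 17 → 4
18 → 16, 17 → 2
21 → 16, 17 → 2
16 → none → 0
17 → none → 0
Sum: 7 + 6 + 5 + 4 + 2 + 2 + 0 + 0 = 26

26 out-of-order pairs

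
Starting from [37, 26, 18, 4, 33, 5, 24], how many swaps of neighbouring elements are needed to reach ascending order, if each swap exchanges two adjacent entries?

The minimum number of adjacent swaps to sort an array equals its inversion count, since every such swap removes exactly one inversion.
Count inversions — for each element, later elements that are smaller:
37: 26, 18, 4, 33, 5, 24 → 6
26: 18, 4, 5, 24 → 4
18: 4, 5 → 2
4: none → 0
33: 5, 24 → 2
5: none → 0
24: none → 0
Total inversions: 6 + 4 + 2 + 0 + 2 + 0 + 0 = 14

14 adjacent swaps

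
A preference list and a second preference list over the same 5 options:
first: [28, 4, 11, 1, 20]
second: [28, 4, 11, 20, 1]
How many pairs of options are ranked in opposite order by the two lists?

1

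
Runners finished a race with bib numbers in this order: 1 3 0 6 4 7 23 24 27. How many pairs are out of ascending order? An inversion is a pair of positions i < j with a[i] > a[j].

3

Count, for each position, how many later elements it exceeds:
1: 1
3: 1
0: 0
6: 1
4: 0
7: 0
23: 0
24: 0
27: 0
Sum: 1 + 1 + 0 + 1 + 0 + 0 + 0 + 0 + 0 = 3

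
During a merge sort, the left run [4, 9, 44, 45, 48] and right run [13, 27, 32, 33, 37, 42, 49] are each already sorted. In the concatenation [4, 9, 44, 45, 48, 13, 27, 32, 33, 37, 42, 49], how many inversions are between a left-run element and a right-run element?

18

For each element r of the right run, count left-run elements greater than r:
r = 13: 44, 45, 48 → 3
r = 27: 44, 45, 48 → 3
r = 32: 44, 45, 48 → 3
r = 33: 44, 45, 48 → 3
r = 37: 44, 45, 48 → 3
r = 42: 44, 45, 48 → 3
r = 49: none → 0
Cross-inversions: 3 + 3 + 3 + 3 + 3 + 3 + 0 = 18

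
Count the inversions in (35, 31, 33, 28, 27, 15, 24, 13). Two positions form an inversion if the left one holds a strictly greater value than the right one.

Sweep left to right; for each value list the smaller values that follow it:
35 → 31, 33, 28, 27, 15, 24, 13 → 7
31 → 28, 27, 15, 24, 13 → 5
33 → 28, 27, 15, 24, 13 → 5
28 → 27, 15, 24, 13 → 4
27 → 15, 24, 13 → 3
15 → 13 → 1
24 → 13 → 1
13 → none → 0
Sum: 7 + 5 + 5 + 4 + 3 + 1 + 1 + 0 = 26

26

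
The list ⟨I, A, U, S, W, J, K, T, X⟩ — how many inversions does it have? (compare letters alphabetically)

Out-of-order pairs: 10

Count, for each position, how many later elements it exceeds:
I → A → 1
A → none → 0
U → S, J, K, T → 4
S → J, K → 2
W → J, K, T → 3
J → none → 0
K → none → 0
T → none → 0
X → none → 0
Sum: 1 + 0 + 4 + 2 + 3 + 0 + 0 + 0 + 0 = 10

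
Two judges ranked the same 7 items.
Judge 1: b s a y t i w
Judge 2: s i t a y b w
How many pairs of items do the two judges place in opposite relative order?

10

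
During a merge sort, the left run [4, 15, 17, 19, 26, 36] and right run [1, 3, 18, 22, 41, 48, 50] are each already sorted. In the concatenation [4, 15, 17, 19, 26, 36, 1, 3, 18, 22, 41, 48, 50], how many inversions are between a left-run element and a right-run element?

For each element r of the right run, count left-run elements greater than r:
r = 1: 4, 15, 17, 19, 26, 36 → 6
r = 3: 4, 15, 17, 19, 26, 36 → 6
r = 18: 19, 26, 36 → 3
r = 22: 26, 36 → 2
r = 41: none → 0
r = 48: none → 0
r = 50: none → 0
Cross-inversions: 6 + 6 + 3 + 2 + 0 + 0 + 0 = 17

17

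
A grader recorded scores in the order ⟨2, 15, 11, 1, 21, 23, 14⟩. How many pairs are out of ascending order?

7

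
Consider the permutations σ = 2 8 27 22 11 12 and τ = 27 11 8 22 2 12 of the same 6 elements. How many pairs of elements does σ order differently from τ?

7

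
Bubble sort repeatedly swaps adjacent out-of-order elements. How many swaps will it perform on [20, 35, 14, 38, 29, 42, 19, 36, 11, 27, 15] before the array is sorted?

Minimum adjacent swaps = number of inversions (each swap of adjacent out-of-order elements removes one inversion and no swap can remove more).
Count inversions — for each element, later elements that are smaller:
20: 14, 19, 11, 15 → 4
35: 14, 29, 19, 11, 27, 15 → 6
14: 11 → 1
38: 29, 19, 36, 11, 27, 15 → 6
29: 19, 11, 27, 15 → 4
42: 19, 36, 11, 27, 15 → 5
19: 11, 15 → 2
36: 11, 27, 15 → 3
11: none → 0
27: 15 → 1
15: none → 0
Total inversions: 4 + 6 + 1 + 6 + 4 + 5 + 2 + 3 + 0 + 1 + 0 = 32

32 swaps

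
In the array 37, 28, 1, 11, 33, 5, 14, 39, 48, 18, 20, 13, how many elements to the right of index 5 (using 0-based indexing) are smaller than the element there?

0

The element at index 5 is 5.
Elements after it: 14, 39, 48, 18, 20, 13
None of them are smaller than 5.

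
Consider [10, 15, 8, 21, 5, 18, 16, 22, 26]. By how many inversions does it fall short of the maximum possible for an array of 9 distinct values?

Maximum inversions for 9 distinct elements is C(9, 2) = 9·8/2 = 36.
Current inversions — for each element, count later smaller elements:
10: 2
15: 2
8: 1
21: 3
5: 0
18: 1
16: 0
22: 0
26: 0
Current total: 2 + 2 + 1 + 3 + 0 + 1 + 0 + 0 + 0 = 9
Shortfall: 36 − 9 = 27

27 inversions short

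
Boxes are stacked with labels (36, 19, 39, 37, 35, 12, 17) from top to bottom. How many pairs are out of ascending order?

15

Sweep left to right; for each value list the smaller values that follow it:
36 → 19, 35, 12, 17 → 4
19 → 12, 17 → 2
39 → 37, 35, 12, 17 → 4
37 → 35, 12, 17 → 3
35 → 12, 17 → 2
12 → none → 0
17 → none → 0
Sum: 4 + 2 + 4 + 3 + 2 + 0 + 0 = 15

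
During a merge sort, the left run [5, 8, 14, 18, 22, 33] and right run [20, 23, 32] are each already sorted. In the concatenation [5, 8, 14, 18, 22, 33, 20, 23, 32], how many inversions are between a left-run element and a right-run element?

Split inversions: 4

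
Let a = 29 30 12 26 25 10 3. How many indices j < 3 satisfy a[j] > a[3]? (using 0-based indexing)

The element at index 3 is 26.
Elements before it: 29, 30, 12
Those larger than 26: 29, 30

2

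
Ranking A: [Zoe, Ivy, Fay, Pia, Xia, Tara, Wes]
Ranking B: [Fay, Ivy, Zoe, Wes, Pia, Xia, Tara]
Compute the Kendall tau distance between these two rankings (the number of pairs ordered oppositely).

6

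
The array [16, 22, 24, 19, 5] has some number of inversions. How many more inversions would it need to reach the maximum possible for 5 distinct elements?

Maximum inversions for 5 distinct elements is C(5, 2) = 5·4/2 = 10.
Current inversions — for each element, count later smaller elements:
16: 1
22: 2
24: 2
19: 1
5: 0
Current total: 1 + 2 + 2 + 1 + 0 = 6
Shortfall: 10 − 6 = 4

4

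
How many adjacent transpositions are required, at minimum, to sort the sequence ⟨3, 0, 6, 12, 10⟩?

2

Minimum adjacent swaps = number of inversions (each swap of adjacent out-of-order elements removes one inversion and no swap can remove more).
Count inversions — for each element, later elements that are smaller:
3: 0 → 1
0: none → 0
6: none → 0
12: 10 → 1
10: none → 0
Total inversions: 1 + 0 + 0 + 1 + 0 = 2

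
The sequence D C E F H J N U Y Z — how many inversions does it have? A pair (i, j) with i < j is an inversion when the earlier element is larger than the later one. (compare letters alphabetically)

Count, for each position, how many later elements it exceeds:
D: 1
C: 0
E: 0
F: 0
H: 0
J: 0
N: 0
U: 0
Y: 0
Z: 0
Sum: 1 + 0 + 0 + 0 + 0 + 0 + 0 + 0 + 0 + 0 = 1

Inversions: 1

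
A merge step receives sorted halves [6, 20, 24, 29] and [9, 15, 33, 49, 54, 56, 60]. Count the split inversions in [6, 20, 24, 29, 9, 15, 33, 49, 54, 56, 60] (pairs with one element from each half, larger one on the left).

6 cross-inversions

Take each right-half value and tally the left-half values above it:
r = 9: 20, 24, 29 → 3
r = 15: 20, 24, 29 → 3
r = 33: none → 0
r = 49: none → 0
r = 54: none → 0
r = 56: none → 0
r = 60: none → 0
Cross-inversions: 3 + 3 + 0 + 0 + 0 + 0 + 0 = 6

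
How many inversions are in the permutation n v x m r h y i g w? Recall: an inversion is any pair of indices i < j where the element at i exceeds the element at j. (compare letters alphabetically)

Count, for each position, how many later elements it exceeds:
n → m, h, i, g → 4
v → m, r, h, i, g → 5
x → m, r, h, i, g, w → 6
m → h, i, g → 3
r → h, i, g → 3
h → g → 1
y → i, g, w → 3
i → g → 1
g → none → 0
w → none → 0
Sum: 4 + 5 + 6 + 3 + 3 + 1 + 3 + 1 + 0 + 0 = 26

26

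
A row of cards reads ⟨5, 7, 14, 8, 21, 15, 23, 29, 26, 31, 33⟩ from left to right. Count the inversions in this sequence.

3

Element-by-element contributions:
5 → none → 0
7 → none → 0
14 → 8 → 1
8 → none → 0
21 → 15 → 1
15 → none → 0
23 → none → 0
29 → 26 → 1
26 → none → 0
31 → none → 0
33 → none → 0
Sum: 0 + 0 + 1 + 0 + 1 + 0 + 0 + 1 + 0 + 0 + 0 = 3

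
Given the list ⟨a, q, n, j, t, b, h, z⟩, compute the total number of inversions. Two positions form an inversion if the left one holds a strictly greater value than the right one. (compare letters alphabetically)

Sweep left to right; for each value list the smaller values that follow it:
a: 0
q: 4
n: 3
j: 2
t: 2
b: 0
h: 0
z: 0
Sum: 0 + 4 + 3 + 2 + 2 + 0 + 0 + 0 = 11

11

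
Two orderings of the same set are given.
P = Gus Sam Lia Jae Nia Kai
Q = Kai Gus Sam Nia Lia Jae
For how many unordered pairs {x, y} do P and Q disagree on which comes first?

Assign each item its position (1..6) in the first ordering, then rewrite the second ordering as that position sequence:
positions: Gus→1, Sam→2, Lia→3, Jae→4, Nia→5, Kai→6
second ordering as positions: [6, 1, 2, 5, 3, 4]
Discordant pairs = inversions in this position sequence.
6: 1, 2, 5, 3, 4 → 5
1: 0
2: 0
5: 3, 4 → 2
3: 0
4: 0
Total: 5 + 0 + 0 + 2 + 0 + 0 = 7

7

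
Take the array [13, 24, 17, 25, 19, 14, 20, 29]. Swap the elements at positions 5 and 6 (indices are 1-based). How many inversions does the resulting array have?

Inversions: 8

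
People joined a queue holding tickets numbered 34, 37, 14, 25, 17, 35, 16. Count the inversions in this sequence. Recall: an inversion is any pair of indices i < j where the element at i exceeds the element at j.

13 inversions

Element-by-element contributions:
34 → 14, 25, 17, 16 → 4
37 → 14, 25, 17, 35, 16 → 5
14 → none → 0
25 → 17, 16 → 2
17 → 16 → 1
35 → 16 → 1
16 → none → 0
Sum: 4 + 5 + 0 + 2 + 1 + 1 + 0 = 13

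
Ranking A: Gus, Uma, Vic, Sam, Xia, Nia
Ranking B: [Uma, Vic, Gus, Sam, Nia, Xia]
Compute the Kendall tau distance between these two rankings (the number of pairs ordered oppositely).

Assign each item its position (1..6) in the first ordering, then rewrite the second ordering as that position sequence:
positions: Gus→1, Uma→2, Vic→3, Sam→4, Xia→5, Nia→6
second ordering as positions: [2, 3, 1, 4, 6, 5]
Discordant pairs = inversions in this position sequence.
2: 1 → 1
3: 1 → 1
1: 0
4: 0
6: 5 → 1
5: 0
Total: 1 + 1 + 0 + 0 + 1 + 0 = 3

Discordant pairs: 3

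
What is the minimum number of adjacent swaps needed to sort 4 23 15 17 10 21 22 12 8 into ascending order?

19 swaps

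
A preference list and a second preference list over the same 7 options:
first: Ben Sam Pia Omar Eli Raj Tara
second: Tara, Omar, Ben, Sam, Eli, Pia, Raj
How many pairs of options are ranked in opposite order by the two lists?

10

Assign each item its position (1..7) in the first ordering, then rewrite the second ordering as that position sequence:
positions: Ben→1, Sam→2, Pia→3, Omar→4, Eli→5, Raj→6, Tara→7
second ordering as positions: [7, 4, 1, 2, 5, 3, 6]
Discordant pairs = inversions in this position sequence.
7: 4, 1, 2, 5, 3, 6 → 6
4: 1, 2, 3 → 3
1: 0
2: 0
5: 3 → 1
3: 0
6: 0
Total: 6 + 3 + 0 + 0 + 1 + 0 + 0 = 10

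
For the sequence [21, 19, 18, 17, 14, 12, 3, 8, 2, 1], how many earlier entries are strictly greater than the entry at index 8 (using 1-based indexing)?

The element at index 8 is 8.
Elements before it: 21, 19, 18, 17, 14, 12, 3
Those larger than 8: 21, 19, 18, 17, 14, 12

6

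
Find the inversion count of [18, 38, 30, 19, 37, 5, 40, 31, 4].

Out-of-order pairs: 20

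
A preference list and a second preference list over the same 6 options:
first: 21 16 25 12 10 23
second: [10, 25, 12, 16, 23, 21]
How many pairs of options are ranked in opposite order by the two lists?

There are 10 pairs.

Assign each item its position (1..6) in the first ordering, then rewrite the second ordering as that position sequence:
positions: 21→1, 16→2, 25→3, 12→4, 10→5, 23→6
second ordering as positions: [5, 3, 4, 2, 6, 1]
Discordant pairs = inversions in this position sequence.
5: 3, 4, 2, 1 → 4
3: 2, 1 → 2
4: 2, 1 → 2
2: 1 → 1
6: 1 → 1
1: 0
Total: 4 + 2 + 2 + 1 + 1 + 0 = 10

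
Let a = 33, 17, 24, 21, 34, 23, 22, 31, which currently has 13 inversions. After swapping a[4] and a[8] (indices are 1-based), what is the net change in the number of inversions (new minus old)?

Positions 4 and 8 hold 21 and 31; after swapping, the array is [33, 17, 24, 31, 34, 23, 22, 21].
Count, for each position, how many later elements it exceeds:
33 → 17, 24, 31, 23, 22, 21 → 6
17 → none → 0
24 → 23, 22, 21 → 3
31 → 23, 22, 21 → 3
34 → 23, 22, 21 → 3
23 → 22, 21 → 2
22 → 21 → 1
21 → none → 0
Sum: 6 + 0 + 3 + 3 + 3 + 2 + 1 + 0 = 18
Change: 18 − 13 = +5

+5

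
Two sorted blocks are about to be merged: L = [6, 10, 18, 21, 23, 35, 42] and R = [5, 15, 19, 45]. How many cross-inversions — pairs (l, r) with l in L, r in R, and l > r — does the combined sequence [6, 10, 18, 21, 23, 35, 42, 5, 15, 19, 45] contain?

16 split inversions

Count, for every r in R, how many entries of L exceed r:
r = 5: 6, 10, 18, 21, 23, 35, 42 → 7
r = 15: 18, 21, 23, 35, 42 → 5
r = 19: 21, 23, 35, 42 → 4
r = 45: none → 0
Cross-inversions: 7 + 5 + 4 + 0 = 16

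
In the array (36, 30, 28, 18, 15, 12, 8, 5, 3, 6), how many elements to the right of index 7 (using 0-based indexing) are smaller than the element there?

The element at index 7 is 5.
Elements after it: 3, 6
Those smaller than 5: 3

1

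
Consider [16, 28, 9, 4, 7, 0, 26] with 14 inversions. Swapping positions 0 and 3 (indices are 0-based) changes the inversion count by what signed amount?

-3

Positions 0 and 3 hold 16 and 4; after swapping, the array is [4, 28, 9, 16, 7, 0, 26].
Element-by-element contributions:
4: 1
28: 5
9: 2
16: 2
7: 1
0: 0
26: 0
Sum: 1 + 5 + 2 + 2 + 1 + 0 + 0 = 11
Change: 11 − 14 = -3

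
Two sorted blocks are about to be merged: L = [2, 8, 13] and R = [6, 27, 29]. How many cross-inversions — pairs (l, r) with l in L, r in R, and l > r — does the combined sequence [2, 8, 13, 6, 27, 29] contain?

Count, for every r in R, how many entries of L exceed r:
r = 6: 8, 13 → 2
r = 27: none → 0
r = 29: none → 0
Cross-inversions: 2 + 0 + 0 = 2

Split inversions: 2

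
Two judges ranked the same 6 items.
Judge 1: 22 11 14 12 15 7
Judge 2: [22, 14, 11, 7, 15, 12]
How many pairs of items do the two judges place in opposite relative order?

Assign each item its position (1..6) in the first ordering, then rewrite the second ordering as that position sequence:
positions: 22→1, 11→2, 14→3, 12→4, 15→5, 7→6
second ordering as positions: [1, 3, 2, 6, 5, 4]
Discordant pairs = inversions in this position sequence.
1: 0
3: 2 → 1
2: 0
6: 5, 4 → 2
5: 4 → 1
4: 0
Total: 0 + 1 + 0 + 2 + 1 + 0 = 4

4 discordant pairs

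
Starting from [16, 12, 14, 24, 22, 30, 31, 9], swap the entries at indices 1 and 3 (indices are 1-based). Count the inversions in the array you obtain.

9 inversions

Positions 1 and 3 hold 16 and 14; after swapping, the array is [14, 12, 16, 24, 22, 30, 31, 9].
Count, for each position, how many later elements it exceeds:
14: 2
12: 1
16: 1
24: 2
22: 1
30: 1
31: 1
9: 0
Sum: 2 + 1 + 1 + 2 + 1 + 1 + 1 + 0 = 9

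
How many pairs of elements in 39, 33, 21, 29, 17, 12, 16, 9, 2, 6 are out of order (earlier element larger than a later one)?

Element-by-element contributions:
39 → 33, 21, 29, 17, 12, 16, 9, 2, 6 → 9
33 → 21, 29, 17, 12, 16, 9, 2, 6 → 8
21 → 17, 12, 16, 9, 2, 6 → 6
29 → 17, 12, 16, 9, 2, 6 → 6
17 → 12, 16, 9, 2, 6 → 5
12 → 9, 2, 6 → 3
16 → 9, 2, 6 → 3
9 → 2, 6 → 2
2 → none → 0
6 → none → 0
Sum: 9 + 8 + 6 + 6 + 5 + 3 + 3 + 2 + 0 + 0 = 42

There are 42 out-of-order pairs.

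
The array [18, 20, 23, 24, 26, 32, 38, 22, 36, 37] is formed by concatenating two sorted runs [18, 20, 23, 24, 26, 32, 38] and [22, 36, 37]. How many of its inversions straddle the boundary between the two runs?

7 split inversions

Count, for every r in R, how many entries of L exceed r:
r = 22: 23, 24, 26, 32, 38 → 5
r = 36: 38 → 1
r = 37: 38 → 1
Cross-inversions: 5 + 1 + 1 = 7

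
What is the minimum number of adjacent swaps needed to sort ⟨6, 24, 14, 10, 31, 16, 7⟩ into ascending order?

Each adjacent swap fixes exactly one inversion, so the minimum swap count equals the number of inversions.
Count inversions — for each element, later elements that are smaller:
6: none → 0
24: 14, 10, 16, 7 → 4
14: 10, 7 → 2
10: 7 → 1
31: 16, 7 → 2
16: 7 → 1
7: none → 0
Total inversions: 0 + 4 + 2 + 1 + 2 + 1 + 0 = 10

10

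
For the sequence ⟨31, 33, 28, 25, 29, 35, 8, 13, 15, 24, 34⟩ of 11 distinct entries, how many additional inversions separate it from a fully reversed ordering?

Maximum inversions for 11 distinct elements is C(11, 2) = 11·10/2 = 55.
Current inversions — for each element, count later smaller elements:
31: 7
33: 7
28: 5
25: 4
29: 4
35: 5
8: 0
13: 0
15: 0
24: 0
34: 0
Current total: 7 + 7 + 5 + 4 + 4 + 5 + 0 + 0 + 0 + 0 + 0 = 32
Shortfall: 55 − 32 = 23

23 inversions short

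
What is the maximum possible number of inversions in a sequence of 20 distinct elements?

190

The maximum occurs when the array is in strictly decreasing order: every one of the C(20, 2) pairs is inverted.
C(20, 2) = 20·19/2 = 190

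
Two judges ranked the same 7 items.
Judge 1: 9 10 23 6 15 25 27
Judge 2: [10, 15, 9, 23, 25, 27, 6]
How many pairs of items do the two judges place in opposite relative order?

Assign each item its position (1..7) in the first ordering, then rewrite the second ordering as that position sequence:
positions: 9→1, 10→2, 23→3, 6→4, 15→5, 25→6, 27→7
second ordering as positions: [2, 5, 1, 3, 6, 7, 4]
Discordant pairs = inversions in this position sequence.
2: 1 → 1
5: 1, 3, 4 → 3
1: 0
3: 0
6: 4 → 1
7: 4 → 1
4: 0
Total: 1 + 3 + 0 + 0 + 1 + 1 + 0 = 6

6 discordant pairs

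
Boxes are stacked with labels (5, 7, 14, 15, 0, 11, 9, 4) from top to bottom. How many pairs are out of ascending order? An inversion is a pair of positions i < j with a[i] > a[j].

There are 15 out-of-order pairs.

Sweep left to right; for each value list the smaller values that follow it:
5 → 0, 4 → 2
7 → 0, 4 → 2
14 → 0, 11, 9, 4 → 4
15 → 0, 11, 9, 4 → 4
0 → none → 0
11 → 9, 4 → 2
9 → 4 → 1
4 → none → 0
Sum: 2 + 2 + 4 + 4 + 0 + 2 + 1 + 0 = 15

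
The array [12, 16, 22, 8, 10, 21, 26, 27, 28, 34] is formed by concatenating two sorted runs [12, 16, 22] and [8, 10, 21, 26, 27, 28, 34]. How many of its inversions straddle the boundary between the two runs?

7

Take each right-half value and tally the left-half values above it:
r = 8: 12, 16, 22 → 3
r = 10: 12, 16, 22 → 3
r = 21: 22 → 1
r = 26: none → 0
r = 27: none → 0
r = 28: none → 0
r = 34: none → 0
Cross-inversions: 3 + 3 + 1 + 0 + 0 + 0 + 0 = 7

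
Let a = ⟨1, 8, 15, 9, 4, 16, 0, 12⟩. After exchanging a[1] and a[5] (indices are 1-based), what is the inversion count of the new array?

13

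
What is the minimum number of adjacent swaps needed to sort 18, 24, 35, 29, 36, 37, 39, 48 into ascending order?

1 adjacent swap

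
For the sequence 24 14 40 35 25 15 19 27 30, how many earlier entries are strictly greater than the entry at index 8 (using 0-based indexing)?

The element at index 8 is 30.
Elements before it: 24, 14, 40, 35, 25, 15, 19, 27
Those larger than 30: 40, 35

2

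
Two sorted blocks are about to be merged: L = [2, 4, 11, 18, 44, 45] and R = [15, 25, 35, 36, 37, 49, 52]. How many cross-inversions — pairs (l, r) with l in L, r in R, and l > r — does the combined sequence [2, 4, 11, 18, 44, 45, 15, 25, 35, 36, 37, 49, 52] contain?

11 split inversions

Take each right-half value and tally the left-half values above it:
r = 15: 18, 44, 45 → 3
r = 25: 44, 45 → 2
r = 35: 44, 45 → 2
r = 36: 44, 45 → 2
r = 37: 44, 45 → 2
r = 49: none → 0
r = 52: none → 0
Cross-inversions: 3 + 2 + 2 + 2 + 2 + 0 + 0 = 11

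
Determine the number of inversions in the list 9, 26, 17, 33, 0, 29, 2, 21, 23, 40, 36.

Count, for each position, how many later elements it exceeds:
9 → 0, 2 → 2
26 → 17, 0, 2, 21, 23 → 5
17 → 0, 2 → 2
33 → 0, 29, 2, 21, 23 → 5
0 → none → 0
29 → 2, 21, 23 → 3
2 → none → 0
21 → none → 0
23 → none → 0
40 → 36 → 1
36 → none → 0
Sum: 2 + 5 + 2 + 5 + 0 + 3 + 0 + 0 + 0 + 1 + 0 = 18

18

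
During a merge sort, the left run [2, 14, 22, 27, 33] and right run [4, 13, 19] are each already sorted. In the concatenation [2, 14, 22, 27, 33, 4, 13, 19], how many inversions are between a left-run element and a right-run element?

Split inversions: 11

For each element r of the right run, count left-run elements greater than r:
r = 4: 14, 22, 27, 33 → 4
r = 13: 14, 22, 27, 33 → 4
r = 19: 22, 27, 33 → 3
Cross-inversions: 4 + 4 + 3 = 11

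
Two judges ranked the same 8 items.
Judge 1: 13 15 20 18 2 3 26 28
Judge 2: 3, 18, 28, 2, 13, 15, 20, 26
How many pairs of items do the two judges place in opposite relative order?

16

Assign each item its position (1..8) in the first ordering, then rewrite the second ordering as that position sequence:
positions: 13→1, 15→2, 20→3, 18→4, 2→5, 3→6, 26→7, 28→8
second ordering as positions: [6, 4, 8, 5, 1, 2, 3, 7]
Discordant pairs = inversions in this position sequence.
6: 4, 5, 1, 2, 3 → 5
4: 1, 2, 3 → 3
8: 5, 1, 2, 3, 7 → 5
5: 1, 2, 3 → 3
1: 0
2: 0
3: 0
7: 0
Total: 5 + 3 + 5 + 3 + 0 + 0 + 0 + 0 = 16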